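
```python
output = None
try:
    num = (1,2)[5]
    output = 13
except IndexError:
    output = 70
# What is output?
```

Step-by-step execution trace:
1. `num = (1,2)[5]` raises IndexError.
2. `output = 13` is not reached.
3. `except IndexError` matches → output = 70.
Result: 70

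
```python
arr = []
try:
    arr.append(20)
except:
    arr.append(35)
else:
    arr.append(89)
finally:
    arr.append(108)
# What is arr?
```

Step-by-step execution trace:
1. try: `arr.append(20)` → arr = [20]. No exception raised.
2. `except` is skipped.
3. `else` runs: `arr.append(89)` → arr = [20, 89].
4. `finally` always runs: `arr.append(108)` → arr = [20, 89, 108].
Result: [20, 89, 108]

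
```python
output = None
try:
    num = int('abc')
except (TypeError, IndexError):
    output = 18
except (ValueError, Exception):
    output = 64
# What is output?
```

Step-by-step execution trace:
1. `num = int('abc')` raises ValueError.
2. `except (TypeError, IndexError)` does not match ValueError; skipped.
3. `except (ValueError, Exception)` matches (ValueError is in the tuple) → output = 64.
Result: 64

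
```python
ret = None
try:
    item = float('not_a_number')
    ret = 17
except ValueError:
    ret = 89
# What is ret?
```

Step-by-step execution trace:
1. `item = float('not_a_number')` raises ValueError.
2. `ret = 17` is not reached.
3. `except ValueError` matches → ret = 89.
Result: 89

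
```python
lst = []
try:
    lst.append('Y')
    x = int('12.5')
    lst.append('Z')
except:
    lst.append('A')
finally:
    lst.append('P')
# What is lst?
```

Step-by-step execution trace:
1. try: `lst.append('Y')` → lst = ['Y'].
2. `x = int('12.5')` raises ValueError; `lst.append('Z')` is not reached.
3. bare `except` matches → `lst.append('A')` → lst = ['Y', 'A'].
4. finally always runs: `lst.append('P')` → lst = ['Y', 'A', 'P'].
Result: ['Y', 'A', 'P']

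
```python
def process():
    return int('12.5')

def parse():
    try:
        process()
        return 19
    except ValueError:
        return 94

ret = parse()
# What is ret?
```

Step-by-step execution trace:
1. `parse()` calls `process()`.
2. `process()` evaluates `int('12.5')`, which raises ValueError; it propagates to the caller.
3. `return 19` is not reached.
4. `except ValueError` in parse matches → returns 94.
5. ret = 94.
Result: 94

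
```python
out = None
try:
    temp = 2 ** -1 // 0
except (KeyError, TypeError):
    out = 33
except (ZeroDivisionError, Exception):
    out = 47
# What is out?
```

Step-by-step execution trace:
1. `temp = 2 ** -1 // 0` raises ZeroDivisionError.
2. `except (KeyError, TypeError)` does not match ZeroDivisionError; skipped.
3. `except (ZeroDivisionError, Exception)` matches (ZeroDivisionError is in the tuple) → out = 47.
Result: 47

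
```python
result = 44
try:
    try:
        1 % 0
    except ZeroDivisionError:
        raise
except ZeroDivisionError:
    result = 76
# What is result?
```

Step-by-step execution trace:
1. Inner try: `1 % 0` raises ZeroDivisionError.
2. Inner `except ZeroDivisionError` matches; bare `raise` re-raises the same ZeroDivisionError.
3. Outer `except ZeroDivisionError` matches → result = 76.
Result: 76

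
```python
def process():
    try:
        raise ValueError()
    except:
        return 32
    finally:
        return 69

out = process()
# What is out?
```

Step-by-step execution trace:
1. `process()` enters try: `raise ValueError()` raises ValueError.
2. bare `except` matches → `return 32` sets pending return value 32.
3. Before returning, `finally: return 69` runs and overrides the pending return.
4. process() returns 69 → out = 69.
Result: 69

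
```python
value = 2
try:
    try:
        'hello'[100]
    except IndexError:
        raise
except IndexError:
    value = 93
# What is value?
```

Step-by-step execution trace:
1. Inner try: `'hello'[100]` raises IndexError.
2. Inner `except IndexError` matches; bare `raise` re-raises the same IndexError.
3. Outer `except IndexError` matches → value = 93.
Result: 93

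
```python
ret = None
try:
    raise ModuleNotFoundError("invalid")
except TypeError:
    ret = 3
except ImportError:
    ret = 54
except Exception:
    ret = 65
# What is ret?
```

Step-by-step execution trace:
1. `raise ModuleNotFoundError(...)` raises ModuleNotFoundError.
2. `except TypeError` does not match (ModuleNotFoundError is not a subclass of TypeError); skipped.
3. `except ImportError` matches (ModuleNotFoundError is a subclass of ImportError) → ret = 54.
4. `except Exception` is not reached.
Result: 54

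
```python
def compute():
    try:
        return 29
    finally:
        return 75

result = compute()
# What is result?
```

Step-by-step execution trace:
1. `compute()` enters try: `return 29` sets pending return value 29.
2. Before returning, `finally: return 75` runs and overrides the pending return.
3. compute() returns 75 → result = 75.
Result: 75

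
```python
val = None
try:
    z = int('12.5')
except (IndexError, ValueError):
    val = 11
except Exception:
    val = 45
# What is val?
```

Step-by-step execution trace:
1. `z = int('12.5')` raises ValueError.
2. `except (IndexError, ValueError)` matches (ValueError is in the tuple) → val = 11.
3. `except Exception` is not reached.
Result: 11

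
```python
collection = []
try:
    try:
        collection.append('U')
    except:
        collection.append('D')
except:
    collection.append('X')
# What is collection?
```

Step-by-step execution trace:
1. Inner try: `collection.append('U')` → collection = ['U']. No exception raised.
2. Inner `except` is skipped.
3. Inner try completes normally; outer `except` is skipped.
Result: ['U']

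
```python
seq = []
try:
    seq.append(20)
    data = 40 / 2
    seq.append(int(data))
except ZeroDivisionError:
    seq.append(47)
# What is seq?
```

Step-by-step execution trace:
1. try: `seq.append(20)` → seq = [20].
2. `data = 40 / 2` → data = 20.0. No exception raised.
3. `seq.append(int(data))` → seq = [20, 20].
4. `except ZeroDivisionError` is skipped (no exception was raised).
Result: [20, 20]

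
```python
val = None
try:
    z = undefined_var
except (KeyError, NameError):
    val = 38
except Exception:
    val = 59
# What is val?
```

Step-by-step execution trace:
1. `z = undefined_var` raises NameError.
2. `except (KeyError, NameError)` matches (NameError is in the tuple) → val = 38.
3. `except Exception` is not reached.
Result: 38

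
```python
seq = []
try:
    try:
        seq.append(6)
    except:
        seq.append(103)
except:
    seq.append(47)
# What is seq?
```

Step-by-step execution trace:
1. Inner try: `seq.append(6)` → seq = [6]. No exception raised.
2. Inner `except` is skipped.
3. Inner try completes normally; outer `except` is skipped.
Result: [6]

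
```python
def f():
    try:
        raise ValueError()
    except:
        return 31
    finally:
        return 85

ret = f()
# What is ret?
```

Step-by-step execution trace:
1. `f()` enters try: `raise ValueError()` raises ValueError.
2. bare `except` matches → `return 31` sets pending return value 31.
3. Before returning, `finally: return 85` runs and overrides the pending return.
4. f() returns 85 → ret = 85.
Result: 85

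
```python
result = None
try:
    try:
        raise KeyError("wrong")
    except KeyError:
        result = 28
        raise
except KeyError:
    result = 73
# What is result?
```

Step-by-step execution trace:
1. Inner try: `raise KeyError("wrong")` raises KeyError.
2. Inner `except KeyError` matches → result = 28.
3. bare `raise` re-raises the same KeyError.
4. Outer `except KeyError` matches → result = 73.
Result: 73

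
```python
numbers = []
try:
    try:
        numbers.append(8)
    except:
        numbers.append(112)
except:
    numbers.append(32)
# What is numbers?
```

Step-by-step execution trace:
1. Inner try: `numbers.append(8)` → numbers = [8]. No exception raised.
2. Inner `except` is skipped.
3. Inner try completes normally; outer `except` is skipped.
Result: [8]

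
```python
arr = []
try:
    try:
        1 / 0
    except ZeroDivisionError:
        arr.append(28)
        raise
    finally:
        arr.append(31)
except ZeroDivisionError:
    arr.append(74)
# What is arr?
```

Step-by-step execution trace:
1. Inner try: `1 / 0` raises ZeroDivisionError.
2. Inner `except ZeroDivisionError` matches → `arr.append(28)` → arr = [28].
3. bare `raise` re-raises ZeroDivisionError.
4. Inner `finally` runs during unwinding: `arr.append(31)` → arr = [28, 31].
5. Outer `except ZeroDivisionError` matches → `arr.append(74)` → arr = [28, 31, 74].
Result: [28, 31, 74]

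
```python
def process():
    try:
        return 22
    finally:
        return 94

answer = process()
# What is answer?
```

Step-by-step execution trace:
1. `process()` enters try: `return 22` sets pending return value 22.
2. Before returning, `finally: return 94` runs and overrides the pending return.
3. process() returns 94 → answer = 94.
Result: 94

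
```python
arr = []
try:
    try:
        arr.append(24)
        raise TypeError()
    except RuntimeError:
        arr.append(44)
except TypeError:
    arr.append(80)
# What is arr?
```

Step-by-step execution trace:
1. Inner try: `arr.append(24)` → arr = [24].
2. `raise TypeError()` raises TypeError.
3. Inner `except RuntimeError` does not match TypeError; exception propagates to outer try.
4. Outer `except TypeError` matches → `arr.append(80)` → arr = [24, 80].
Result: [24, 80]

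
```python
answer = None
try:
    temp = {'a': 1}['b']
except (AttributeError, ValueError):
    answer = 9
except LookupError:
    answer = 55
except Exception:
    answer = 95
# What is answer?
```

Step-by-step execution trace:
1. `temp = {'a': 1}['b']` raises KeyError.
2. `except (AttributeError, ValueError)` does not match KeyError; skipped.
3. `except LookupError` matches (KeyError is a subclass of LookupError) → answer = 55.
4. `except Exception` is not reached.
Result: 55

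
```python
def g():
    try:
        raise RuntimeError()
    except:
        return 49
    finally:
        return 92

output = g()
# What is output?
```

Step-by-step execution trace:
1. `g()` enters try: `raise RuntimeError()` raises RuntimeError.
2. bare `except` matches → `return 49` sets pending return value 49.
3. Before returning, `finally: return 92` runs and overrides the pending return.
4. g() returns 92 → output = 92.
Result: 92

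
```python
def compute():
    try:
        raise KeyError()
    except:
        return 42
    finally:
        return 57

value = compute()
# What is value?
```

Step-by-step execution trace:
1. `compute()` enters try: `raise KeyError()` raises KeyError.
2. bare `except` matches → `return 42` sets pending return value 42.
3. Before returning, `finally: return 57` runs and overrides the pending return.
4. compute() returns 57 → value = 57.
Result: 57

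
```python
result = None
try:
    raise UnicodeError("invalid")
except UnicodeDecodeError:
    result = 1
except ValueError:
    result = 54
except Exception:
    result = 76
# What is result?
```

Step-by-step execution trace:
1. `raise UnicodeError(...)` raises UnicodeError.
2. `except UnicodeDecodeError` does not match (UnicodeError is not a subclass of UnicodeDecodeError); skipped.
3. `except ValueError` matches (UnicodeError is a subclass of ValueError) → result = 54.
4. `except Exception` is not reached.
Result: 54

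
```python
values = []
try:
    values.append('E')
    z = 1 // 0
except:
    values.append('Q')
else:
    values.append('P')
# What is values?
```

Step-by-step execution trace:
1. try: `values.append('E')` → values = ['E'].
2. `z = 1 // 0` raises ZeroDivisionError.
3. bare `except` matches → `values.append('Q')` → values = ['E', 'Q'].
4. `else` is skipped (an exception was raised).
Result: ['E', 'Q']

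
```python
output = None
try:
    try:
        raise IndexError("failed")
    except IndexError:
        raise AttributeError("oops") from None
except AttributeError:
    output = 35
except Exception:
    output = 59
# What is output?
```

Step-by-step execution trace:
1. Inner try raises IndexError; inner `except IndexError` catches it.
2. `raise AttributeError(...) from None` raises AttributeError (from None suppresses __context__, but the active exception is still AttributeError).
3. Outer `except AttributeError` matches → output = 35.
4. `except Exception` is not reached.
Result: 35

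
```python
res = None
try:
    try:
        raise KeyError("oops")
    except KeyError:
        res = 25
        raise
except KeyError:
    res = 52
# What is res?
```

Step-by-step execution trace:
1. Inner try: `raise KeyError("oops")` raises KeyError.
2. Inner `except KeyError` matches → res = 25.
3. bare `raise` re-raises the same KeyError.
4. Outer `except KeyError` matches → res = 52.
Result: 52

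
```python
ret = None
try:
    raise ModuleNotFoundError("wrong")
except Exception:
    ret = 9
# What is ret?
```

Step-by-step execution trace:
1. `raise ModuleNotFoundError(...)` raises ModuleNotFoundError.
2. `except Exception` matches (ModuleNotFoundError is a subclass of Exception) → ret = 9.
Result: 9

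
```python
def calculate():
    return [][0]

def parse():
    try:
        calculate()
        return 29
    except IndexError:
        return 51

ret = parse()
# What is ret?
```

Step-by-step execution trace:
1. `parse()` calls `calculate()`.
2. `calculate()` evaluates `[][0]`, which raises IndexError; it propagates to the caller.
3. `return 29` is not reached.
4. `except IndexError` in parse matches → returns 51.
5. ret = 51.
Result: 51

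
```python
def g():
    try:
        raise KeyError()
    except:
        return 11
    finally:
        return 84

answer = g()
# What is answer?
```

Step-by-step execution trace:
1. `g()` enters try: `raise KeyError()` raises KeyError.
2. bare `except` matches → `return 11` sets pending return value 11.
3. Before returning, `finally: return 84` runs and overrides the pending return.
4. g() returns 84 → answer = 84.
Result: 84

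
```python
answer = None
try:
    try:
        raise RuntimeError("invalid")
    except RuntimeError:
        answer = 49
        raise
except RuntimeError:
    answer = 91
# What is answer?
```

Step-by-step execution trace:
1. Inner try: `raise RuntimeError("invalid")` raises RuntimeError.
2. Inner `except RuntimeError` matches → answer = 49.
3. bare `raise` re-raises the same RuntimeError.
4. Outer `except RuntimeError` matches → answer = 91.
Result: 91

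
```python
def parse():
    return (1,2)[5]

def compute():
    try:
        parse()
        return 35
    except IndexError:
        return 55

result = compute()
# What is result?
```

Step-by-step execution trace:
1. `compute()` calls `parse()`.
2. `parse()` evaluates `(1,2)[5]`, which raises IndexError; it propagates to the caller.
3. `return 35` is not reached.
4. `except IndexError` in compute matches → returns 55.
5. result = 55.
Result: 55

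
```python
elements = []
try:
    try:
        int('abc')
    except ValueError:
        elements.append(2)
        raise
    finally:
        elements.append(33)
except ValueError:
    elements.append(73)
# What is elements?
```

Step-by-step execution trace:
1. Inner try: `int('abc')` raises ValueError.
2. Inner `except ValueError` matches → `elements.append(2)` → elements = [2].
3. bare `raise` re-raises ValueError.
4. Inner `finally` runs during unwinding: `elements.append(33)` → elements = [2, 33].
5. Outer `except ValueError` matches → `elements.append(73)` → elements = [2, 33, 73].
Result: [2, 33, 73]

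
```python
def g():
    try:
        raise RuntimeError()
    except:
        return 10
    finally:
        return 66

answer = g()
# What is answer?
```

Step-by-step execution trace:
1. `g()` enters try: `raise RuntimeError()` raises RuntimeError.
2. bare `except` matches → `return 10` sets pending return value 10.
3. Before returning, `finally: return 66` runs and overrides the pending return.
4. g() returns 66 → answer = 66.
Result: 66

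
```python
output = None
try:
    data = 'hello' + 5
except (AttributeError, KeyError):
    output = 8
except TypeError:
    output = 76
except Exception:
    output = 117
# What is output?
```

Step-by-step execution trace:
1. `data = 'hello' + 5` raises TypeError.
2. `except (AttributeError, KeyError)` does not match TypeError; skipped.
3. `except TypeError` matches (exact type match) → output = 76.
4. `except Exception` is not reached.
Result: 76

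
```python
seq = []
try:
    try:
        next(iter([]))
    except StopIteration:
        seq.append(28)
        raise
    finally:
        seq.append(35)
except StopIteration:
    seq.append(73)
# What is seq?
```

Step-by-step execution trace:
1. Inner try: `next(iter([]))` raises StopIteration.
2. Inner `except StopIteration` matches → `seq.append(28)` → seq = [28].
3. bare `raise` re-raises StopIteration.
4. Inner `finally` runs during unwinding: `seq.append(35)` → seq = [28, 35].
5. Outer `except StopIteration` matches → `seq.append(73)` → seq = [28, 35, 73].
Result: [28, 35, 73]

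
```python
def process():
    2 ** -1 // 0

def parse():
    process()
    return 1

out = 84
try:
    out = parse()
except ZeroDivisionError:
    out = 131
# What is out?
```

Step-by-step execution trace:
1. out starts at 84.
2. try: `parse()` calls `process()`.
3. `process()` evaluates `2 ** -1 // 0`, which raises ZeroDivisionError; it propagates through parse (uncaught).
4. `return 1` in parse is not reached; the assignment to out does not complete.
5. `except ZeroDivisionError` matches → out = 131.
Result: 131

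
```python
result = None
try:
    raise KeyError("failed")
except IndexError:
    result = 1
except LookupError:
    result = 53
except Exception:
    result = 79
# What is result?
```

Step-by-step execution trace:
1. `raise KeyError(...)` raises KeyError.
2. `except IndexError` does not match (KeyError is not a subclass of IndexError); skipped.
3. `except LookupError` matches (KeyError is a subclass of LookupError) → result = 53.
4. `except Exception` is not reached.
Result: 53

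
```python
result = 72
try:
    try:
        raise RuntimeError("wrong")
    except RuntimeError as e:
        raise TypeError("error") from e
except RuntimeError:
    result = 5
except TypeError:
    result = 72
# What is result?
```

Step-by-step execution trace:
1. Inner try raises RuntimeError; inner `except RuntimeError as e` catches it.
2. `raise TypeError(...) from e` raises TypeError (RuntimeError is attached as __cause__, but only TypeError is active).
3. Outer `except RuntimeError` does not match TypeError; skipped.
4. Outer `except TypeError` matches → result = 72.
Result: 72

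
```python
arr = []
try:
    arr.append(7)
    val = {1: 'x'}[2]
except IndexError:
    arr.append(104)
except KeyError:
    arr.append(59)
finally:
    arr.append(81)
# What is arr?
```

Step-by-step execution trace:
1. try: `arr.append(7)` → arr = [7].
2. `val = {1: 'x'}[2]` raises KeyError.
3. `except IndexError` does not match KeyError; skipped.
4. `except KeyError` matches → `arr.append(59)` → arr = [7, 59].
5. finally always runs: `arr.append(81)` → arr = [7, 59, 81].
Result: [7, 59, 81]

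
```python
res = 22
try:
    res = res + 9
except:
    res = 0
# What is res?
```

Step-by-step execution trace:
1. res starts at 22.
2. try: `res = res + 9` → res = 31. No exception raised.
3. `except` is skipped.
Result: 31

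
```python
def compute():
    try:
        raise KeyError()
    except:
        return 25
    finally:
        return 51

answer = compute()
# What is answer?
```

Step-by-step execution trace:
1. `compute()` enters try: `raise KeyError()` raises KeyError.
2. bare `except` matches → `return 25` sets pending return value 25.
3. Before returning, `finally: return 51` runs and overrides the pending return.
4. compute() returns 51 → answer = 51.
Result: 51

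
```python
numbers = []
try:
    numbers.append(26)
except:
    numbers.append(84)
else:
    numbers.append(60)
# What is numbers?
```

Step-by-step execution trace:
1. try: `numbers.append(26)` → numbers = [26]. No exception raised.
2. `except` is skipped.
3. `else` runs (try completed without exception): `numbers.append(60)` → numbers = [26, 60].
Result: [26, 60]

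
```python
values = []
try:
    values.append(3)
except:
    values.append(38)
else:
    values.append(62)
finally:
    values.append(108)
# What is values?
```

Step-by-step execution trace:
1. try: `values.append(3)` → values = [3]. No exception raised.
2. `except` is skipped.
3. `else` runs: `values.append(62)` → values = [3, 62].
4. `finally` always runs: `values.append(108)` → values = [3, 62, 108].
Result: [3, 62, 108]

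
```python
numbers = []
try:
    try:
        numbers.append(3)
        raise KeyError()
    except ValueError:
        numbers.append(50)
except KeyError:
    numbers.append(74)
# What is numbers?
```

Step-by-step execution trace:
1. Inner try: `numbers.append(3)` → numbers = [3].
2. `raise KeyError()` raises KeyError.
3. Inner `except ValueError` does not match KeyError; exception propagates to outer try.
4. Outer `except KeyError` matches → `numbers.append(74)` → numbers = [3, 74].
Result: [3, 74]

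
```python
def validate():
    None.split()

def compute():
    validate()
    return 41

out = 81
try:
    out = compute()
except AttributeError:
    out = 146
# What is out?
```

Step-by-step execution trace:
1. out starts at 81.
2. try: `compute()` calls `validate()`.
3. `validate()` evaluates `None.split()`, which raises AttributeError; it propagates through compute (uncaught).
4. `return 41` in compute is not reached; the assignment to out does not complete.
5. `except AttributeError` matches → out = 146.
Result: 146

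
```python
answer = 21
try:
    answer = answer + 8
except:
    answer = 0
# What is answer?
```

Step-by-step execution trace:
1. answer starts at 21.
2. try: `answer = answer + 8` → answer = 29. No exception raised.
3. `except` is skipped.
Result: 29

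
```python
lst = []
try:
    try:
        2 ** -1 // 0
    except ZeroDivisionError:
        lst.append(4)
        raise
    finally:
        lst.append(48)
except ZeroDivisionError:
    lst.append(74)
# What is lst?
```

Step-by-step execution trace:
1. Inner try: `2 ** -1 // 0` raises ZeroDivisionError.
2. Inner `except ZeroDivisionError` matches → `lst.append(4)` → lst = [4].
3. bare `raise` re-raises ZeroDivisionError.
4. Inner `finally` runs during unwinding: `lst.append(48)` → lst = [4, 48].
5. Outer `except ZeroDivisionError` matches → `lst.append(74)` → lst = [4, 48, 74].
Result: [4, 48, 74]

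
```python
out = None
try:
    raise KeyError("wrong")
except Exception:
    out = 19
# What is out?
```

Step-by-step execution trace:
1. `raise KeyError(...)` raises KeyError.
2. `except Exception` matches (KeyError is a subclass of Exception) → out = 19.
Result: 19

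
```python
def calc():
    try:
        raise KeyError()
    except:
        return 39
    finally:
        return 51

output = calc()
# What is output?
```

Step-by-step execution trace:
1. `calc()` enters try: `raise KeyError()` raises KeyError.
2. bare `except` matches → `return 39` sets pending return value 39.
3. Before returning, `finally: return 51` runs and overrides the pending return.
4. calc() returns 51 → output = 51.
Result: 51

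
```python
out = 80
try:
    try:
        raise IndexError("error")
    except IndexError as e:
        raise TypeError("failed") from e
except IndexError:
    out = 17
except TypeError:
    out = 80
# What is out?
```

Step-by-step execution trace:
1. Inner try raises IndexError; inner `except IndexError as e` catches it.
2. `raise TypeError(...) from e` raises TypeError (IndexError is attached as __cause__, but only TypeError is active).
3. Outer `except IndexError` does not match TypeError; skipped.
4. Outer `except TypeError` matches → out = 80.
Result: 80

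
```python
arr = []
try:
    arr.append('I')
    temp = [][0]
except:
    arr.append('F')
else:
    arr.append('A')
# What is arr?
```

Step-by-step execution trace:
1. try: `arr.append('I')` → arr = ['I'].
2. `temp = [][0]` raises IndexError.
3. bare `except` matches → `arr.append('F')` → arr = ['I', 'F'].
4. `else` is skipped (an exception was raised).
Result: ['I', 'F']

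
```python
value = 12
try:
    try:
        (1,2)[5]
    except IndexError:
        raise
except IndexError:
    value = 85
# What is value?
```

Step-by-step execution trace:
1. Inner try: `(1,2)[5]` raises IndexError.
2. Inner `except IndexError` matches; bare `raise` re-raises the same IndexError.
3. Outer `except IndexError` matches → value = 85.
Result: 85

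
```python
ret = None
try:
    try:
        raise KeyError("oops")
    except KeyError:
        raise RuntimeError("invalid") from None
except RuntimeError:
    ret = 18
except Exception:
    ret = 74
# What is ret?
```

Step-by-step execution trace:
1. Inner try raises KeyError; inner `except KeyError` catches it.
2. `raise RuntimeError(...) from None` raises RuntimeError (from None suppresses __context__, but the active exception is still RuntimeError).
3. Outer `except RuntimeError` matches → ret = 18.
4. `except Exception` is not reached.
Result: 18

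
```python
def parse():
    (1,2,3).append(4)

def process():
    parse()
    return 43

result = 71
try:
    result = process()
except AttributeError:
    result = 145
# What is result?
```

Step-by-step execution trace:
1. result starts at 71.
2. try: `process()` calls `parse()`.
3. `parse()` evaluates `(1,2,3).append(4)`, which raises AttributeError; it propagates through process (uncaught).
4. `return 43` in process is not reached; the assignment to result does not complete.
5. `except AttributeError` matches → result = 145.
Result: 145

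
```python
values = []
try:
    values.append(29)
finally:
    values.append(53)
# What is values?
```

Step-by-step execution trace:
1. try: `values.append(29)` → values = [29].
2. The try body completes without raising.
3. finally always runs: `values.append(53)` → values = [29, 53].
Result: [29, 53]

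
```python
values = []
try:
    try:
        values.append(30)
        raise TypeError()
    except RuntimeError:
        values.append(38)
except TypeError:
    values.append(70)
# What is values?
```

Step-by-step execution trace:
1. Inner try: `values.append(30)` → values = [30].
2. `raise TypeError()` raises TypeError.
3. Inner `except RuntimeError` does not match TypeError; exception propagates to outer try.
4. Outer `except TypeError` matches → `values.append(70)` → values = [30, 70].
Result: [30, 70]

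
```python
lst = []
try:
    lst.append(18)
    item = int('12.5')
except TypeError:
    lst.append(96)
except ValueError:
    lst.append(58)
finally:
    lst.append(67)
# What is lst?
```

Step-by-step execution trace:
1. try: `lst.append(18)` → lst = [18].
2. `item = int('12.5')` raises ValueError.
3. `except TypeError` does not match ValueError; skipped.
4. `except ValueError` matches → `lst.append(58)` → lst = [18, 58].
5. finally always runs: `lst.append(67)` → lst = [18, 58, 67].
Result: [18, 58, 67]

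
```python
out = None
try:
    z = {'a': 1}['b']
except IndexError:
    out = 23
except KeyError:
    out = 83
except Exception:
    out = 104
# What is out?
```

Step-by-step execution trace:
1. `z = {'a': 1}['b']` raises KeyError.
2. `except IndexError` does not match KeyError; skipped.
3. `except KeyError` matches → out = 83.
4. Remaining except clauses are skipped.
Result: 83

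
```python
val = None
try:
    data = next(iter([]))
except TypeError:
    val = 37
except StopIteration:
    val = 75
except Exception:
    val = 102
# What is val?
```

Step-by-step execution trace:
1. `data = next(iter([]))` raises StopIteration.
2. `except TypeError` does not match StopIteration; skipped.
3. `except StopIteration` matches → val = 75.
4. Remaining except clauses are skipped.
Result: 75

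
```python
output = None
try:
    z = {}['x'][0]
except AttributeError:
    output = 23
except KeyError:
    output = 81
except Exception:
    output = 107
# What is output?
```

Step-by-step execution trace:
1. `z = {}['x'][0]` raises KeyError.
2. `except AttributeError` does not match KeyError; skipped.
3. `except KeyError` matches → output = 81.
4. Remaining except clauses are skipped.
Result: 81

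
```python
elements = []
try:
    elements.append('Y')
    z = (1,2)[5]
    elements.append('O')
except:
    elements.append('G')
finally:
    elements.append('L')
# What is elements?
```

Step-by-step execution trace:
1. try: `elements.append('Y')` → elements = ['Y'].
2. `z = (1,2)[5]` raises IndexError; `elements.append('O')` is not reached.
3. bare `except` matches → `elements.append('G')` → elements = ['Y', 'G'].
4. finally always runs: `elements.append('L')` → elements = ['Y', 'G', 'L'].
Result: ['Y', 'G', 'L']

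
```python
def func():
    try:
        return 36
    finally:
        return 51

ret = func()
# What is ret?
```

Step-by-step execution trace:
1. `func()` enters try: `return 36` sets pending return value 36.
2. Before returning, `finally: return 51` runs and overrides the pending return.
3. func() returns 51 → ret = 51.
Result: 51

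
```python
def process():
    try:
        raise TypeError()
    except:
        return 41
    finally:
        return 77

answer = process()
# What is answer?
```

Step-by-step execution trace:
1. `process()` enters try: `raise TypeError()` raises TypeError.
2. bare `except` matches → `return 41` sets pending return value 41.
3. Before returning, `finally: return 77` runs and overrides the pending return.
4. process() returns 77 → answer = 77.
Result: 77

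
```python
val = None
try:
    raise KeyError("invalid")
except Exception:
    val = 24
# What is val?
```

Step-by-step execution trace:
1. `raise KeyError(...)` raises KeyError.
2. `except Exception` matches (KeyError is a subclass of Exception) → val = 24.
Result: 24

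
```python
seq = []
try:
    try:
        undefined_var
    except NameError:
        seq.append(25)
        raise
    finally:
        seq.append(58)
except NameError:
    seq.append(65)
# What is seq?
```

Step-by-step execution trace:
1. Inner try: `undefined_var` raises NameError.
2. Inner `except NameError` matches → `seq.append(25)` → seq = [25].
3. bare `raise` re-raises NameError.
4. Inner `finally` runs during unwinding: `seq.append(58)` → seq = [25, 58].
5. Outer `except NameError` matches → `seq.append(65)` → seq = [25, 58, 65].
Result: [25, 58, 65]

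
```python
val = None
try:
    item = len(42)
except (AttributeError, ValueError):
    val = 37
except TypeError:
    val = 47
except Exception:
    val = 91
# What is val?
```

Step-by-step execution trace:
1. `item = len(42)` raises TypeError.
2. `except (AttributeError, ValueError)` does not match TypeError; skipped.
3. `except TypeError` matches (exact type match) → val = 47.
4. `except Exception` is not reached.
Result: 47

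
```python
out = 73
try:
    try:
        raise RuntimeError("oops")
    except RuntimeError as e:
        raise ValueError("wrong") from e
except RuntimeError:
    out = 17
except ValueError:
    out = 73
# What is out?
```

Step-by-step execution trace:
1. Inner try raises RuntimeError; inner `except RuntimeError as e` catches it.
2. `raise ValueError(...) from e` raises ValueError (RuntimeError is attached as __cause__, but only ValueError is active).
3. Outer `except RuntimeError` does not match ValueError; skipped.
4. Outer `except ValueError` matches → out = 73.
Result: 73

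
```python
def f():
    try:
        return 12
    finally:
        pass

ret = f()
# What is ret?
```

Step-by-step execution trace:
1. `f()` enters try: `return 12` sets pending return value 12.
2. Before returning, `finally: pass` runs (no effect).
3. f() returns 12 → ret = 12.
Result: 12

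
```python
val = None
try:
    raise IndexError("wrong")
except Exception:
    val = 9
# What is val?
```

Step-by-step execution trace:
1. `raise IndexError(...)` raises IndexError.
2. `except Exception` matches (IndexError is a subclass of Exception) → val = 9.
Result: 9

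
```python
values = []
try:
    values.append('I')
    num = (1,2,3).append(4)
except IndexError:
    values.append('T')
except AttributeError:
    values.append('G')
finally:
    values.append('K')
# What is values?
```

Step-by-step execution trace:
1. try: `values.append('I')` → values = ['I'].
2. `num = (1,2,3).append(4)` raises AttributeError.
3. `except IndexError` does not match AttributeError; skipped.
4. `except AttributeError` matches → `values.append('G')` → values = ['I', 'G'].
5. finally always runs: `values.append('K')` → values = ['I', 'G', 'K'].
Result: ['I', 'G', 'K']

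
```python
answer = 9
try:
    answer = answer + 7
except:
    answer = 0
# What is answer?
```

Step-by-step execution trace:
1. answer starts at 9.
2. try: `answer = answer + 7` → answer = 16. No exception raised.
3. `except` is skipped.
Result: 16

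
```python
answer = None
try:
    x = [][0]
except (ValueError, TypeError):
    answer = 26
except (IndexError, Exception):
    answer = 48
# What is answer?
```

Step-by-step execution trace:
1. `x = [][0]` raises IndexError.
2. `except (ValueError, TypeError)` does not match IndexError; skipped.
3. `except (IndexError, Exception)` matches (IndexError is in the tuple) → answer = 48.
Result: 48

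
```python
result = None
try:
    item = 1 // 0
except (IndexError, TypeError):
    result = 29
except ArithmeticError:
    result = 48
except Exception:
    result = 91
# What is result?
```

Step-by-step execution trace:
1. `item = 1 // 0` raises ZeroDivisionError.
2. `except (IndexError, TypeError)` does not match ZeroDivisionError; skipped.
3. `except ArithmeticError` matches (ZeroDivisionError is a subclass of ArithmeticError) → result = 48.
4. `except Exception` is not reached.
Result: 48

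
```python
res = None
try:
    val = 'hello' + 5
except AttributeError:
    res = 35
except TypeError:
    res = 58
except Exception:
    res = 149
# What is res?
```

Step-by-step execution trace:
1. `val = 'hello' + 5` raises TypeError.
2. `except AttributeError` does not match TypeError; skipped.
3. `except TypeError` matches → res = 58.
4. Remaining except clauses are skipped.
Result: 58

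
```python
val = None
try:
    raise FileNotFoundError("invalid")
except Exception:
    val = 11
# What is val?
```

Step-by-step execution trace:
1. `raise FileNotFoundError(...)` raises FileNotFoundError.
2. `except Exception` matches (FileNotFoundError is a subclass of Exception) → val = 11.
Result: 11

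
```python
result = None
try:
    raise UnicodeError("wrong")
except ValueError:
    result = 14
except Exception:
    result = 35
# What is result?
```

Step-by-step execution trace:
1. `raise UnicodeError(...)` raises UnicodeError.
2. `except ValueError` matches (UnicodeError is a subclass of ValueError) → result = 14.
3. `except Exception` is not reached.
Result: 14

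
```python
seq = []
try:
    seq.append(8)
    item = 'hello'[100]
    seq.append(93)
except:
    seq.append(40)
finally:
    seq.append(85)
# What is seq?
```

Step-by-step execution trace:
1. try: `seq.append(8)` → seq = [8].
2. `item = 'hello'[100]` raises IndexError; `seq.append(93)` is not reached.
3. bare `except` matches → `seq.append(40)` → seq = [8, 40].
4. finally always runs: `seq.append(85)` → seq = [8, 40, 85].
Result: [8, 40, 85]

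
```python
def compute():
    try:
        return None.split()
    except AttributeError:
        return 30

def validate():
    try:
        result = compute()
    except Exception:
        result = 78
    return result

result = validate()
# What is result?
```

Step-by-step execution trace:
1. `validate()` calls `compute()`.
2. In compute: `None.split()` raises AttributeError; `except AttributeError` catches it → returns 30.
3. In validate: `result = compute()` → result = 30. No exception reaches validate.
4. `except Exception` is skipped; validate returns 30.
5. result = 30.
Result: 30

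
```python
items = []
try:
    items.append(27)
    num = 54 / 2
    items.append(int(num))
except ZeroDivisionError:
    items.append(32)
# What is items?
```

Step-by-step execution trace:
1. try: `items.append(27)` → items = [27].
2. `num = 54 / 2` → num = 27.0. No exception raised.
3. `items.append(int(num))` → items = [27, 27].
4. `except ZeroDivisionError` is skipped (no exception was raised).
Result: [27, 27]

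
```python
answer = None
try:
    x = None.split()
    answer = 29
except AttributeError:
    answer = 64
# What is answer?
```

Step-by-step execution trace:
1. `x = None.split()` raises AttributeError.
2. `answer = 29` is not reached.
3. `except AttributeError` matches → answer = 64.
Result: 64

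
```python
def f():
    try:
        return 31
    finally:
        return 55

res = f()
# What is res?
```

Step-by-step execution trace:
1. `f()` enters try: `return 31` sets pending return value 31.
2. Before returning, `finally: return 55` runs and overrides the pending return.
3. f() returns 55 → res = 55.
Result: 55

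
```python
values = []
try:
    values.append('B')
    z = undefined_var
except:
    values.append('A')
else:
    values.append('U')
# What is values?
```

Step-by-step execution trace:
1. try: `values.append('B')` → values = ['B'].
2. `z = undefined_var` raises NameError.
3. bare `except` matches → `values.append('A')` → values = ['B', 'A'].
4. `else` is skipped (an exception was raised).
Result: ['B', 'A']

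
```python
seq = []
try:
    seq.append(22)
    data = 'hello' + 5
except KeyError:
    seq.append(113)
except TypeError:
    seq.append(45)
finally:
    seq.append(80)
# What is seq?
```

Step-by-step execution trace:
1. try: `seq.append(22)` → seq = [22].
2. `data = 'hello' + 5` raises TypeError.
3. `except KeyError` does not match TypeError; skipped.
4. `except TypeError` matches → `seq.append(45)` → seq = [22, 45].
5. finally always runs: `seq.append(80)` → seq = [22, 45, 80].
Result: [22, 45, 80]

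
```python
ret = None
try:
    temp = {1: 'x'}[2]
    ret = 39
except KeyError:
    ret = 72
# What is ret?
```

Step-by-step execution trace:
1. `temp = {1: 'x'}[2]` raises KeyError.
2. `ret = 39` is not reached.
3. `except KeyError` matches → ret = 72.
Result: 72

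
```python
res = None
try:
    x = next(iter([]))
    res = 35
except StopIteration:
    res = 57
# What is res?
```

Step-by-step execution trace:
1. `x = next(iter([]))` raises StopIteration.
2. `res = 35` is not reached.
3. `except StopIteration` matches → res = 57.
Result: 57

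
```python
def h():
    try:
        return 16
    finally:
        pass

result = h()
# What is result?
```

Step-by-step execution trace:
1. `h()` enters try: `return 16` sets pending return value 16.
2. Before returning, `finally: pass` runs (no effect).
3. h() returns 16 → result = 16.
Result: 16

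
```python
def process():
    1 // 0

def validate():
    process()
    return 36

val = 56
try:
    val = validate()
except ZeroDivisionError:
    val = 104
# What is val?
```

Step-by-step execution trace:
1. val starts at 56.
2. try: `validate()` calls `process()`.
3. `process()` evaluates `1 // 0`, which raises ZeroDivisionError; it propagates through validate (uncaught).
4. `return 36` in validate is not reached; the assignment to val does not complete.
5. `except ZeroDivisionError` matches → val = 104.
Result: 104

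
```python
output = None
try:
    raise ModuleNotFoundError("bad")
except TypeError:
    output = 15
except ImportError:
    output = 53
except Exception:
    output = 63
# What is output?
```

Step-by-step execution trace:
1. `raise ModuleNotFoundError(...)` raises ModuleNotFoundError.
2. `except TypeError` does not match (ModuleNotFoundError is not a subclass of TypeError); skipped.
3. `except ImportError` matches (ModuleNotFoundError is a subclass of ImportError) → output = 53.
4. `except Exception` is not reached.
Result: 53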